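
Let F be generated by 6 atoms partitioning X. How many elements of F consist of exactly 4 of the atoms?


Each element of F is a union of some subset of the 6 atoms.
Elements that are unions of exactly 4 atoms correspond to 4-element subsets of the 6 atoms.
Count = C(6, 4) = 6! / (4! * 2!) = 15.


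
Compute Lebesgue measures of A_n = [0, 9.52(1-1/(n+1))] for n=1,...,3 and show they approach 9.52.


By continuity of measure from below: if A_n increases to A, then m(A_n) -> m(A).
Here A = [0, 9.52], so m(A) = 9.52
Step 1: a_1 = 9.52*(1 - 1/2) = 4.76, m(A_1) = 4.76
Step 2: a_2 = 9.52*(1 - 1/3) = 6.3467, m(A_2) = 6.3467
Step 3: a_3 = 9.52*(1 - 1/4) = 7.14, m(A_3) = 7.14
Limit: m(A_n) -> m([0,9.52]) = 9.52


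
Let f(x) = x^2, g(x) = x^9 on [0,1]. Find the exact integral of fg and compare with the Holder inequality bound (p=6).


Step 1: Exact integral of f*g = integral(x^11, 0, 1) = 1/12
     = 0.083333
Step 2: Holder bound with p=6, q=1.2:
  ||f||_p = (integral x^12 dx)^(1/6) = (1/13)^(1/6) = 0.652143
  ||g||_q = (integral x^10.8 dx)^(1/1.2) = (1/11.8)^(1/1.2) = 0.127869
Step 3: Holder bound = ||f||_p * ||g||_q = 0.652143 * 0.127869 = 0.083389
Verification: 0.083333 <= 0.083389 (Holder holds)


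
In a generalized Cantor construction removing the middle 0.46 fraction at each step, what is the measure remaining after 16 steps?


Step 1: At each step, fraction remaining = 1 - 0.46 = 0.54
Step 2: After 16 steps, measure = (0.54)^16
Result = 5.227574e-05


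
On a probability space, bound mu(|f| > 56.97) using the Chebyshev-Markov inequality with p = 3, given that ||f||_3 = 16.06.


Chebyshev/Markov inequality: mu(|f| > eps) <= (||f||_p / eps)^p
Step 1: ||f||_3 / eps = 16.06 / 56.97 = 0.281903
Step 2: Raise to power p = 3:
  (0.281903)^3 = 0.022403
Step 3: Therefore mu(|f| > 56.97) <= 0.022403


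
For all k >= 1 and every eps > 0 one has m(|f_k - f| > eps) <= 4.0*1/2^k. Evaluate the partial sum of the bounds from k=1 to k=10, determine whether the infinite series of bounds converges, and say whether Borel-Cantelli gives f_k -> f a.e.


Step 1: List the terms 4.0*1/2^k for k = 1 to 10:
  k=1: 2
  k=2: 1
  k=3: 0.5
  k=4: 0.25
  k=5: 0.125
  k=6: 0.0625
  k=7: 0.03125
  k=8: 0.015625
  k=9: 0.007812
  k=10: 0.003906
Step 2: Partial sum = 2 + 1 + 0.5 + 0.25 + 0.125 + 0.0625 + 0.03125 + 0.015625 + 0.007812 + 0.003906
     = 3.996094
Step 3: The full series sum_(k>=1) 4.0*1/2^k converges (geometric series with ratio 1/2 < 1; a constant multiple of a convergent series converges).
Step 4: Fix eps > 0. Since sum_k m(|f_k - f| > eps) < infinity, the Borel-Cantelli lemma gives
        m(limsup_k {|f_k - f| > eps}) = 0, i.e. for a.e. x, |f_k(x) - f(x)| <= eps for all large k.
        Applying this with eps = 1/j for j = 1, 2, ... and intersecting the countably many full-measure sets,
        for a.e. x we get limsup_k |f_k(x) - f(x)| <= 1/j for every j, hence f_k -> f almost everywhere.
Conclusion: series converges; Borel-Cantelli yields f_k -> f a.e.


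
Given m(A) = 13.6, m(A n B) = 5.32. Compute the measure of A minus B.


m(A \ B) = m(A) - m(A n B)
= 13.6 - 5.32
= 8.28


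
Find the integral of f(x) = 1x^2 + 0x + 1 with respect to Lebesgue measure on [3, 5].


The Lebesgue integral of a Riemann-integrable function agrees with the Riemann integral.
Antiderivative F(x) = (1/3)x^3 + (0/2)x^2 + 1x
F(5) = (1/3)*5^3 + (0/2)*5^2 + 1*5
     = (1/3)*125 + (0/2)*25 + 1*5
     = 41.666667 + 0.0 + 5
     = 46.666667
F(3) = 12
Integral = F(5) - F(3) = 46.666667 - 12 = 34.666667


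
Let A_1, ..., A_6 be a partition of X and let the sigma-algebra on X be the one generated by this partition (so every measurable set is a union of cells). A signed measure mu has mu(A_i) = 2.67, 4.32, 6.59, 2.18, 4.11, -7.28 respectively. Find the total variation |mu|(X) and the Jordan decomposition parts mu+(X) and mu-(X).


Step 1: Every measurable set is a union of atoms (the cells / points), so a Hahn decomposition is
  obtained by grouping atoms by sign: P = union of atoms with mu > 0, N = union of the remaining atoms.
  Atoms in P (indices): 1, 2, 3, 4, 5;  atoms in N (indices): 6
  Positive values: 2.67, 4.32, 6.59, 2.18, 4.11
  Negative values: -7.28
Step 2: mu+(X) = mu(P) = sum of positive atom values = 19.87
Step 3: mu-(X) = -mu(N) = sum of |negative atom values| = 7.28
Step 4: |mu|(X) = mu+(X) + mu-(X) = 19.87 + 7.28 = 27.15


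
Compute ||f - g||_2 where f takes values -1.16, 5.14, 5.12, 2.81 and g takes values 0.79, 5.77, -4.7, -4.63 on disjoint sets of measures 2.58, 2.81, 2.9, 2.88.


Step 1: Compute differences f_i - g_i:
  -1.16 - 0.79 = -1.95
  5.14 - 5.77 = -0.63
  5.12 - -4.7 = 9.82
  2.81 - -4.63 = 7.44
Step 2: Compute |diff|^2 * measure for each set:
  |-1.95|^2 * 2.58 = 3.8025 * 2.58 = 9.81045
  |-0.63|^2 * 2.81 = 0.3969 * 2.81 = 1.115289
  |9.82|^2 * 2.9 = 96.4324 * 2.9 = 279.65396
  |7.44|^2 * 2.88 = 55.3536 * 2.88 = 159.418368
Step 3: Sum = 449.998067
Step 4: ||f-g||_2 = (449.998067)^(1/2) = 21.213158


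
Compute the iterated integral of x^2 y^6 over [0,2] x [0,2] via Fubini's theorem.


By Fubini's theorem, the double integral factors as a product of single integrals:
Step 1: integral_0^2 x^2 dx = [x^3/3] from 0 to 2
     = 2^3/3 = 2.666667
Step 2: integral_0^2 y^6 dy = [y^7/7] from 0 to 2
     = 2^7/7 = 18.285714
Step 3: Double integral = 2.666667 * 18.285714 = 48.761905


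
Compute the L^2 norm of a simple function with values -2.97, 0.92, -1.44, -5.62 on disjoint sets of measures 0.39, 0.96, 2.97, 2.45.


Step 1: Compute |f_i|^2 for each value:
  |-2.97|^2 = 8.8209
  |0.92|^2 = 0.8464
  |-1.44|^2 = 2.0736
  |-5.62|^2 = 31.5844
Step 2: Multiply by measures and sum:
  8.8209 * 0.39 = 3.440151
  0.8464 * 0.96 = 0.812544
  2.0736 * 2.97 = 6.158592
  31.5844 * 2.45 = 77.38178
Sum = 3.440151 + 0.812544 + 6.158592 + 77.38178 = 87.793067
Step 3: Take the p-th root:
||f||_2 = (87.793067)^(1/2) = 9.369795


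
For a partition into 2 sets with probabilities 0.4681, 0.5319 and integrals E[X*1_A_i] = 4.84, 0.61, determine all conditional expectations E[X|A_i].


For each cell A_i: E[X|A_i] = E[X*1_A_i] / P(A_i)
Step 1: E[X|A_1] = 4.84 / 0.4681 = 10.339671
Step 2: E[X|A_2] = 0.61 / 0.5319 = 1.146832
Verification: E[X] = sum E[X*1_A_i] = 4.84 + 0.61 = 5.45


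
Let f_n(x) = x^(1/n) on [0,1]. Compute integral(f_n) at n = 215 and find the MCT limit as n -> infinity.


At n = 215: f_215(x) = x^(1/215).
Step 1: integral(x^(1/215), 0, 1) = [x^(1/215+1) / (1/215+1)] from 0 to 1
     = 1 / (1/215 + 1) = 1 / ((215+1)/215) = 215/(215+1)
     = 215/216 = 0.99537
Step 2: As n -> infinity, f_n(x) = x^(1/n) -> 1 for x in (0,1], and f_n is increasing in n.
By MCT, lim_n integral(f_n) = integral(lim_n f_n) = integral(1, 0, 1) = 1.
Step 3: Verify convergence: 215/216 = 0.99537 -> 1


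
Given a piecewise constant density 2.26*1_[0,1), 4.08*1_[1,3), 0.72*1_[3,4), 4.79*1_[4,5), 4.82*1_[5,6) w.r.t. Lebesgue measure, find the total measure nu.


Integrate each piece of the Radon-Nikodym derivative:
Step 1: integral_0^1 2.26 dx = 2.26*(1-0) = 2.26*1 = 2.26
Step 2: integral_1^3 4.08 dx = 4.08*(3-1) = 4.08*2 = 8.16
Step 3: integral_3^4 0.72 dx = 0.72*(4-3) = 0.72*1 = 0.72
Step 4: integral_4^5 4.79 dx = 4.79*(5-4) = 4.79*1 = 4.79
Step 5: integral_5^6 4.82 dx = 4.82*(6-5) = 4.82*1 = 4.82
Total: 2.26 + 8.16 + 0.72 + 4.79 + 4.82 = 20.75


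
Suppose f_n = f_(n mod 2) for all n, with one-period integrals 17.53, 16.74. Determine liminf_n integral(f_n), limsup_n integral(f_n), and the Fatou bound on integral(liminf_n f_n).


The sequence (integral(f_n)) is periodic with period 2, repeating the values 17.53, 16.74 indefinitely.
Step 1: For a periodic sequence, every tail (a_m, a_(m+1), ...) contains all 2 period values infinitely often.
Step 2: Hence inf of every tail = min of the period values = min(17.53, 16.74) = 16.74.
        liminf_n integral(f_n) = sup over m of (inf of tail from m) = 16.74.
Step 3: Similarly sup of every tail = max of the period values = 17.53.
        limsup_n integral(f_n) = 17.53.
Step 4: Fatou's lemma: integral(liminf_n f_n) <= liminf_n integral(f_n) = 16.74.
        So the integral of the pointwise liminf is at most 16.74.


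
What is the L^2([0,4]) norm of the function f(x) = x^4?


Step 1: ||f||_2 = (integral_0^4 |x^4|^2 dx)^(1/2)
     = (integral_0^4 x^8 dx)^(1/2)
Step 2: integral_0^4 x^8 dx = [x^9/(9)] from 0 to 4 = 4^9/9
     = 262144/9 = 29127.111111
Step 3: ||f||_2 = (29127.111111)^(1/2) = 170.666667


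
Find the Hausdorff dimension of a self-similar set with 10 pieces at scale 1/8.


For a self-similar set with N copies scaled by 1/r:
dim_H = log(N)/log(r) = log(10)/log(8)
= 2.302585/2.079442
= 1.107309


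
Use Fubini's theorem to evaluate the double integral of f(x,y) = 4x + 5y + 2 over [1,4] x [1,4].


By Fubini, integrate in x first, then y.
Step 1: Fix y, integrate over x in [1,4]:
  integral(4x + 5y + 2, x=1..4)
  = 4*(4^2 - 1^2)/2 + (5y + 2)*(4 - 1)
  = 30 + (5y + 2)*3
  = 30 + 15y + 6
  = 36 + 15y
Step 2: Integrate over y in [1,4]:
  integral(36 + 15y, y=1..4)
  = 36*3 + 15*(4^2 - 1^2)/2
  = 108 + 112.5
  = 220.5


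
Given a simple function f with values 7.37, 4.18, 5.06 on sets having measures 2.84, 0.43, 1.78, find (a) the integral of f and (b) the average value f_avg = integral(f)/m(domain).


Step 1: Integral = sum(value_i * measure_i)
= 7.37*2.84 + 4.18*0.43 + 5.06*1.78
= 20.9308 + 1.7974 + 9.0068
= 31.735
Step 2: Total measure of domain = 2.84 + 0.43 + 1.78 = 5.05
Step 3: Average value = 31.735 / 5.05 = 6.284158


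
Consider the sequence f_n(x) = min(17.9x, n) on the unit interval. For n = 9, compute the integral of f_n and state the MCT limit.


f(x) = 17.9x on [0,1]; f_n(x) = min(17.9x, n). At n = 9:
Step 1: f(x) reaches 9 at x = 9/17.9 = 0.502793
Step 2: integral(f_9) = integral(17.9x, 0, 0.502793) + integral(9, 0.502793, 1)
       = 17.9*0.502793^2/2 + 9*(1 - 0.502793)
       = 2.26257 + 4.47486
       = 6.73743
Step 3: As n -> infinity, f_n increases to f, so by MCT integral(f_n) -> integral(f) = 17.9/2 = 8.95.
Convergence: integral(f_9) = 6.73743 -> 8.95 as n -> infinity


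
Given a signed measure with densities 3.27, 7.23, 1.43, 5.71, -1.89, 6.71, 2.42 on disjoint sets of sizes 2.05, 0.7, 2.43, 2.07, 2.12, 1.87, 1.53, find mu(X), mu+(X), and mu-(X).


Step 1: Compute signed measure on each set:
  Set 1: 3.27 * 2.05 = 6.7035
  Set 2: 7.23 * 0.7 = 5.061
  Set 3: 1.43 * 2.43 = 3.4749
  Set 4: 5.71 * 2.07 = 11.8197
  Set 5: -1.89 * 2.12 = -4.0068
  Set 6: 6.71 * 1.87 = 12.5477
  Set 7: 2.42 * 1.53 = 3.7026
Step 2: Total signed measure = (6.7035) + (5.061) + (3.4749) + (11.8197) + (-4.0068) + (12.5477) + (3.7026)
     = 39.3026
Step 3: Positive part mu+(X) = sum of positive contributions = 43.3094
Step 4: Negative part mu-(X) = |sum of negative contributions| = 4.0068


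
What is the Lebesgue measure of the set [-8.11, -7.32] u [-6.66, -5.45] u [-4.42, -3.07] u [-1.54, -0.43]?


For pairwise disjoint intervals, m(union) = sum of lengths.
= (-7.32 - -8.11) + (-5.45 - -6.66) + (-3.07 - -4.42) + (-0.43 - -1.54)
= 0.79 + 1.21 + 1.35 + 1.11
= 4.46


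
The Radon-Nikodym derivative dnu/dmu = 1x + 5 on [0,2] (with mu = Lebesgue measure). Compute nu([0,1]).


nu(A) = integral_A (dnu/dmu) dmu = integral_0^1 (1x + 5) dx
Step 1: Antiderivative F(x) = (1/2)x^2 + 5x
Step 2: F(1) = (1/2)*1^2 + 5*1 = 0.5 + 5 = 5.5
Step 3: F(0) = (1/2)*0^2 + 5*0 = 0.0 + 0 = 0.0
Step 4: nu([0,1]) = F(1) - F(0) = 5.5 - 0.0 = 5.5


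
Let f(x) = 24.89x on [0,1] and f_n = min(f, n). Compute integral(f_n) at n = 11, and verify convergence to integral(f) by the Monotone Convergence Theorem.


f(x) = 24.89x on [0,1]; f_n(x) = min(24.89x, n). At n = 11:
Step 1: f(x) reaches 11 at x = 11/24.89 = 0.441945
Step 2: integral(f_11) = integral(24.89x, 0, 0.441945) + integral(11, 0.441945, 1)
       = 24.89*0.441945^2/2 + 11*(1 - 0.441945)
       = 2.430695 + 6.13861
       = 8.569305
Step 3: As n -> infinity, f_n increases to f, so by MCT integral(f_n) -> integral(f) = 24.89/2 = 12.445.
Convergence: integral(f_11) = 8.569305 -> 12.445 as n -> infinity


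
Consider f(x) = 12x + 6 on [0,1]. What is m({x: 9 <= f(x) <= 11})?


f^(-1)([9, 11]) = {x : 9 <= 12x + 6 <= 11}
Solving: (9 - 6)/12 <= x <= (11 - 6)/12
= [0.25, 0.416667]
Intersecting with [0,1]: [0.25, 0.416667]
Measure = 0.416667 - 0.25 = 0.166667


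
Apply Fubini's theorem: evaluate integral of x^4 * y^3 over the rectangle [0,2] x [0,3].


By Fubini's theorem, the double integral factors as a product of single integrals:
Step 1: integral_0^2 x^4 dx = [x^5/5] from 0 to 2
     = 2^5/5 = 6.4
Step 2: integral_0^3 y^3 dy = [y^4/4] from 0 to 3
     = 3^4/4 = 20.25
Step 3: Double integral = 6.4 * 20.25 = 129.6


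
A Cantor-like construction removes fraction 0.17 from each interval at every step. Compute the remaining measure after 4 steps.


Step 1: At each step, fraction remaining = 1 - 0.17 = 0.83
Step 2: After 4 steps, measure = (0.83)^4
Step 3: Computing the power step by step:
  After step 1: 0.83
  After step 2: 0.6889
  After step 3: 0.571787
  After step 4: 0.474583
Result = 0.474583


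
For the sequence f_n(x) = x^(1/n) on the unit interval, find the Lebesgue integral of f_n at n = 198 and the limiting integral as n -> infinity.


At n = 198: f_198(x) = x^(1/198).
Step 1: integral(x^(1/198), 0, 1) = [x^(1/198+1) / (1/198+1)] from 0 to 1
     = 1 / (1/198 + 1) = 1 / ((198+1)/198) = 198/(198+1)
     = 198/199 = 0.994975
Step 2: As n -> infinity, f_n(x) = x^(1/n) -> 1 for x in (0,1], and f_n is increasing in n.
By MCT, lim_n integral(f_n) = integral(lim_n f_n) = integral(1, 0, 1) = 1.
Step 3: Verify convergence: 198/199 = 0.994975 -> 1


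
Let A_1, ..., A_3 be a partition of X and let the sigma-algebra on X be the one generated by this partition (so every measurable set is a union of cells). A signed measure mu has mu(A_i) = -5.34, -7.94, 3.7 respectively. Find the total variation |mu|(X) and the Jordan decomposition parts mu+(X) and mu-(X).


Step 1: Every measurable set is a union of atoms (the cells / points), so a Hahn decomposition is
  obtained by grouping atoms by sign: P = union of atoms with mu > 0, N = union of the remaining atoms.
  Atoms in P (indices): 3;  atoms in N (indices): 1, 2
  Positive values: 3.7
  Negative values: -5.34, -7.94
Step 2: mu+(X) = mu(P) = sum of positive atom values = 3.7
Step 3: mu-(X) = -mu(N) = sum of |negative atom values| = 13.28
Step 4: |mu|(X) = mu+(X) + mu-(X) = 3.7 + 13.28 = 16.98


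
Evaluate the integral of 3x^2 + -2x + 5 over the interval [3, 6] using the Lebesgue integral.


The Lebesgue integral of a Riemann-integrable function agrees with the Riemann integral.
Antiderivative F(x) = (3/3)x^3 + (-2/2)x^2 + 5x
F(6) = (3/3)*6^3 + (-2/2)*6^2 + 5*6
     = (3/3)*216 + (-2/2)*36 + 5*6
     = 216 + -36 + 30
     = 210
F(3) = 33
Integral = F(6) - F(3) = 210 - 33 = 177


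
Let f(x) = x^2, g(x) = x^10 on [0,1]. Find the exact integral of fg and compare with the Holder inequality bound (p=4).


Step 1: Exact integral of f*g = integral(x^12, 0, 1) = 1/13
     = 0.076923
Step 2: Holder bound with p=4, q=1.333333:
  ||f||_p = (integral x^8 dx)^(1/4) = (1/9)^(1/4) = 0.57735
  ||g||_q = (integral x^13.333333 dx)^(1/1.333333) = (1/14.333333)^(1/1.333333) = 0.13575
Step 3: Holder bound = ||f||_p * ||g||_q = 0.57735 * 0.13575 = 0.078375
Verification: 0.076923 <= 0.078375 (Holder holds)


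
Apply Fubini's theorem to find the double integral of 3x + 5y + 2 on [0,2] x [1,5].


By Fubini, integrate in x first, then y.
Step 1: Fix y, integrate over x in [0,2]:
  integral(3x + 5y + 2, x=0..2)
  = 3*(2^2 - 0^2)/2 + (5y + 2)*(2 - 0)
  = 6 + (5y + 2)*2
  = 6 + 10y + 4
  = 10 + 10y
Step 2: Integrate over y in [1,5]:
  integral(10 + 10y, y=1..5)
  = 10*4 + 10*(5^2 - 1^2)/2
  = 40 + 120
  = 160


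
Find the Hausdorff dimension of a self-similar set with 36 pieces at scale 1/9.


For a self-similar set with N copies scaled by 1/r:
dim_H = log(N)/log(r) = log(36)/log(9)
= 3.583519/2.197225
= 1.63093


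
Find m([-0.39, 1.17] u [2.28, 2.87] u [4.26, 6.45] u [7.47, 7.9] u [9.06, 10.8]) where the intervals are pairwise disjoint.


For pairwise disjoint intervals, m(union) = sum of lengths.
= (1.17 - -0.39) + (2.87 - 2.28) + (6.45 - 4.26) + (7.9 - 7.47) + (10.8 - 9.06)
= 1.56 + 0.59 + 2.19 + 0.43 + 1.74
= 6.51


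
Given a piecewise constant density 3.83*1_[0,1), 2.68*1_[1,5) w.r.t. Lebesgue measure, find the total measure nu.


Integrate each piece of the Radon-Nikodym derivative:
Step 1: integral_0^1 3.83 dx = 3.83*(1-0) = 3.83*1 = 3.83
Step 2: integral_1^5 2.68 dx = 2.68*(5-1) = 2.68*4 = 10.72
Total: 3.83 + 10.72 = 14.55


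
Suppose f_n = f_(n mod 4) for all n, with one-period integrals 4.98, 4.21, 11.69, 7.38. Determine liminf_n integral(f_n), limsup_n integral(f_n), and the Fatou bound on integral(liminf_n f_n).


The sequence (integral(f_n)) is periodic with period 4, repeating the values 4.98, 4.21, 11.69, 7.38 indefinitely.
Step 1: For a periodic sequence, every tail (a_m, a_(m+1), ...) contains all 4 period values infinitely often.
Step 2: Hence inf of every tail = min of the period values = min(4.98, 4.21, 11.69, 7.38) = 4.21.
        liminf_n integral(f_n) = sup over m of (inf of tail from m) = 4.21.
Step 3: Similarly sup of every tail = max of the period values = 11.69.
        limsup_n integral(f_n) = 11.69.
Step 4: Fatou's lemma: integral(liminf_n f_n) <= liminf_n integral(f_n) = 4.21.
        So the integral of the pointwise liminf is at most 4.21.


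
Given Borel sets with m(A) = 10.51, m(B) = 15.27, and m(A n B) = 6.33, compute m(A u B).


By inclusion-exclusion: m(A u B) = m(A) + m(B) - m(A n B)
= 10.51 + 15.27 - 6.33
= 19.45


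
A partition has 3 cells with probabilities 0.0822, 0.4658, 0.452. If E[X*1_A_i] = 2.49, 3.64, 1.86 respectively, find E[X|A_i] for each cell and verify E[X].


For each cell A_i: E[X|A_i] = E[X*1_A_i] / P(A_i)
Step 1: E[X|A_1] = 2.49 / 0.0822 = 30.291971
Step 2: E[X|A_2] = 3.64 / 0.4658 = 7.814513
Step 3: E[X|A_3] = 1.86 / 0.452 = 4.115044
Verification: E[X] = sum E[X*1_A_i] = 2.49 + 3.64 + 1.86 = 7.99


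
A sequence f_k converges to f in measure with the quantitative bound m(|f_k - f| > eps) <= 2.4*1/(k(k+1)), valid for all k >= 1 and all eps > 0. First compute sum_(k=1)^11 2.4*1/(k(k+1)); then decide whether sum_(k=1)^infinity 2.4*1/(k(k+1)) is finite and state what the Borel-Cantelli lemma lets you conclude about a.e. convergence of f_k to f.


Step 1: List the terms 2.4*1/(k(k+1)) for k = 1 to 11:
  k=1: 1.2
  k=2: 0.4
  k=3: 0.2
  k=4: 0.12
  k=5: 0.08
  k=6: 0.057143
  k=7: 0.042857
  k=8: 0.033333
  k=9: 0.026667
  k=10: 0.021818
  k=11: 0.018182
Step 2: Partial sum = 1.2 + 0.4 + 0.2 + 0.12 + 0.08 + 0.057143 + 0.042857 + 0.033333 + 0.026667 + 0.021818 + 0.018182
     = 2.2
Step 3: The full series sum_(k>=1) 2.4*1/(k(k+1)) converges (telescoping series sum 1/(k(k+1)) = 1; a constant multiple of a convergent series converges).
Step 4: Fix eps > 0. Since sum_k m(|f_k - f| > eps) < infinity, the Borel-Cantelli lemma gives
        m(limsup_k {|f_k - f| > eps}) = 0, i.e. for a.e. x, |f_k(x) - f(x)| <= eps for all large k.
        Applying this with eps = 1/j for j = 1, 2, ... and intersecting the countably many full-measure sets,
        for a.e. x we get limsup_k |f_k(x) - f(x)| <= 1/j for every j, hence f_k -> f almost everywhere.
Conclusion: series converges; Borel-Cantelli yields f_k -> f a.e.


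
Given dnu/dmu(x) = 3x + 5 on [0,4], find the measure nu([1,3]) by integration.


nu(A) = integral_A (dnu/dmu) dmu = integral_1^3 (3x + 5) dx
Step 1: Antiderivative F(x) = (3/2)x^2 + 5x
Step 2: F(3) = (3/2)*3^2 + 5*3 = 13.5 + 15 = 28.5
Step 3: F(1) = (3/2)*1^2 + 5*1 = 1.5 + 5 = 6.5
Step 4: nu([1,3]) = F(3) - F(1) = 28.5 - 6.5 = 22


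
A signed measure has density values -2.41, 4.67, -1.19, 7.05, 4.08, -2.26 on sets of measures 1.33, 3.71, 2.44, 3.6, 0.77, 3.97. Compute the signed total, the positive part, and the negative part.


Step 1: Compute signed measure on each set:
  Set 1: -2.41 * 1.33 = -3.2053
  Set 2: 4.67 * 3.71 = 17.3257
  Set 3: -1.19 * 2.44 = -2.9036
  Set 4: 7.05 * 3.6 = 25.38
  Set 5: 4.08 * 0.77 = 3.1416
  Set 6: -2.26 * 3.97 = -8.9722
Step 2: Total signed measure = (-3.2053) + (17.3257) + (-2.9036) + (25.38) + (3.1416) + (-8.9722)
     = 30.7662
Step 3: Positive part mu+(X) = sum of positive contributions = 45.8473
Step 4: Negative part mu-(X) = |sum of negative contributions| = 15.0811


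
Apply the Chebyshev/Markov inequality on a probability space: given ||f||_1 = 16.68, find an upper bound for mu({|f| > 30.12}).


Chebyshev/Markov inequality: mu(|f| > eps) <= (||f||_p / eps)^p
Step 1: ||f||_1 / eps = 16.68 / 30.12 = 0.553785
Step 2: Raise to power p = 1:
  (0.553785)^1 = 0.553785
Step 3: Therefore mu(|f| > 30.12) <= 0.553785


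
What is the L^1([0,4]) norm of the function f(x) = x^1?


Step 1: ||f||_1 = (integral_0^4 |x^1|^1 dx)^(1/1)
     = (integral_0^4 x^1 dx)^(1/1)
Step 2: integral_0^4 x^1 dx = [x^2/(2)] from 0 to 4 = 4^2/2
     = 16/2 = 8
Step 3: ||f||_1 = (8)^(1/1) = 8


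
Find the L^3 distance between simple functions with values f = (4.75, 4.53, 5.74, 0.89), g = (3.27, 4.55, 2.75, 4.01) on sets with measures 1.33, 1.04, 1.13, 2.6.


Step 1: Compute differences f_i - g_i:
  4.75 - 3.27 = 1.48
  4.53 - 4.55 = -0.02
  5.74 - 2.75 = 2.99
  0.89 - 4.01 = -3.12
Step 2: Compute |diff|^3 * measure for each set:
  |1.48|^3 * 1.33 = 3.241792 * 1.33 = 4.311583
  |-0.02|^3 * 1.04 = 8.000000e-06 * 1.04 = 8.320000e-06
  |2.99|^3 * 1.13 = 26.730899 * 1.13 = 30.205916
  |-3.12|^3 * 2.6 = 30.371328 * 2.6 = 78.965453
Step 3: Sum = 113.48296
Step 4: ||f-g||_3 = (113.48296)^(1/3) = 4.841466


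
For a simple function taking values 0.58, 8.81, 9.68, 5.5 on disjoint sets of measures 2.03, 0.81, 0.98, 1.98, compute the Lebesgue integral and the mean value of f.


Step 1: Integral = sum(value_i * measure_i)
= 0.58*2.03 + 8.81*0.81 + 9.68*0.98 + 5.5*1.98
= 1.1774 + 7.1361 + 9.4864 + 10.89
= 28.6899
Step 2: Total measure of domain = 2.03 + 0.81 + 0.98 + 1.98 = 5.8
Step 3: Average value = 28.6899 / 5.8 = 4.946534


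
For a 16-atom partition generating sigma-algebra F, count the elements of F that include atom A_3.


Each element of F is a union of some subset S of the 16 atoms.
The element contains A_3 iff A_3 is in S.
So we count subsets S of {A_1,...,A_16} with A_3 in S: choose freely among the other 15 atoms.
Count = 2^(16-1) = 2^15 = 32768.


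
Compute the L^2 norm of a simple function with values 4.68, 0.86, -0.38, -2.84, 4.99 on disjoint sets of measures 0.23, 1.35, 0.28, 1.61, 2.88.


Step 1: Compute |f_i|^2 for each value:
  |4.68|^2 = 21.9024
  |0.86|^2 = 0.7396
  |-0.38|^2 = 0.1444
  |-2.84|^2 = 8.0656
  |4.99|^2 = 24.9001
Step 2: Multiply by measures and sum:
  21.9024 * 0.23 = 5.037552
  0.7396 * 1.35 = 0.99846
  0.1444 * 0.28 = 0.040432
  8.0656 * 1.61 = 12.985616
  24.9001 * 2.88 = 71.712288
Sum = 5.037552 + 0.99846 + 0.040432 + 12.985616 + 71.712288 = 90.774348
Step 3: Take the p-th root:
||f||_2 = (90.774348)^(1/2) = 9.527557


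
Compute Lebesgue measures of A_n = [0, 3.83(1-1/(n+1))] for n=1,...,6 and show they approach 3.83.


By continuity of measure from below: if A_n increases to A, then m(A_n) -> m(A).
Here A = [0, 3.83], so m(A) = 3.83
Step 1: a_1 = 3.83*(1 - 1/2) = 1.915, m(A_1) = 1.915
Step 2: a_2 = 3.83*(1 - 1/3) = 2.5533, m(A_2) = 2.5533
Step 3: a_3 = 3.83*(1 - 1/4) = 2.8725, m(A_3) = 2.8725
Step 4: a_4 = 3.83*(1 - 1/5) = 3.064, m(A_4) = 3.064
Step 5: a_5 = 3.83*(1 - 1/6) = 3.1917, m(A_5) = 3.1917
Step 6: a_6 = 3.83*(1 - 1/7) = 3.2829, m(A_6) = 3.2829
Limit: m(A_n) -> m([0,3.83]) = 3.83


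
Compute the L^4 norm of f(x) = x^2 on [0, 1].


Step 1: ||f||_4 = (integral_0^1 |x^2|^4 dx)^(1/4)
     = (integral_0^1 x^8 dx)^(1/4)
Step 2: integral_0^1 x^8 dx = [x^9/(9)] from 0 to 1 = 1^9/9
     = 1/9 = 0.111111
Step 3: ||f||_4 = (0.111111)^(1/4) = 0.57735


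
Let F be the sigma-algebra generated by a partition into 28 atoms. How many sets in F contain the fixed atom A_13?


Each element of F is a union of some subset S of the 28 atoms.
The element contains A_13 iff A_13 is in S.
So we count subsets S of {A_1,...,A_28} with A_13 in S: choose freely among the other 27 atoms.
Count = 2^(28-1) = 2^27 = 134217728.


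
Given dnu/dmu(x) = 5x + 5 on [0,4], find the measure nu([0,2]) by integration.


nu(A) = integral_A (dnu/dmu) dmu = integral_0^2 (5x + 5) dx
Step 1: Antiderivative F(x) = (5/2)x^2 + 5x
Step 2: F(2) = (5/2)*2^2 + 5*2 = 10 + 10 = 20
Step 3: F(0) = (5/2)*0^2 + 5*0 = 0.0 + 0 = 0.0
Step 4: nu([0,2]) = F(2) - F(0) = 20 - 0.0 = 20


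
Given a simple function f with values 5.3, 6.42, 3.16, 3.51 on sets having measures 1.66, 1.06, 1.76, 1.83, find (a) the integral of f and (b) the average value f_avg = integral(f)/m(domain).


Step 1: Integral = sum(value_i * measure_i)
= 5.3*1.66 + 6.42*1.06 + 3.16*1.76 + 3.51*1.83
= 8.798 + 6.8052 + 5.5616 + 6.4233
= 27.5881
Step 2: Total measure of domain = 1.66 + 1.06 + 1.76 + 1.83 = 6.31
Step 3: Average value = 27.5881 / 6.31 = 4.372124


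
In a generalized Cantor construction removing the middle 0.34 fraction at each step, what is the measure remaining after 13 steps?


Step 1: At each step, fraction remaining = 1 - 0.34 = 0.66
Step 2: After 13 steps, measure = (0.66)^13
Result = 0.004509


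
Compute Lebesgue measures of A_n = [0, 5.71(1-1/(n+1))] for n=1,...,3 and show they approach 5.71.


By continuity of measure from below: if A_n increases to A, then m(A_n) -> m(A).
Here A = [0, 5.71], so m(A) = 5.71
Step 1: a_1 = 5.71*(1 - 1/2) = 2.855, m(A_1) = 2.855
Step 2: a_2 = 5.71*(1 - 1/3) = 3.8067, m(A_2) = 3.8067
Step 3: a_3 = 5.71*(1 - 1/4) = 4.2825, m(A_3) = 4.2825
Limit: m(A_n) -> m([0,5.71]) = 5.71


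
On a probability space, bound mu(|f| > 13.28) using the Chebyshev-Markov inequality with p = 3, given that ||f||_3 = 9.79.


Chebyshev/Markov inequality: mu(|f| > eps) <= (||f||_p / eps)^p
Step 1: ||f||_3 / eps = 9.79 / 13.28 = 0.737199
Step 2: Raise to power p = 3:
  (0.737199)^3 = 0.40064
Step 3: Therefore mu(|f| > 13.28) <= 0.40064


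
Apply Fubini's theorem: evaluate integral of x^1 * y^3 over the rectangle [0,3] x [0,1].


By Fubini's theorem, the double integral factors as a product of single integrals:
Step 1: integral_0^3 x^1 dx = [x^2/2] from 0 to 3
     = 3^2/2 = 4.5
Step 2: integral_0^1 y^3 dy = [y^4/4] from 0 to 1
     = 1^4/4 = 0.25
Step 3: Double integral = 4.5 * 0.25 = 1.125


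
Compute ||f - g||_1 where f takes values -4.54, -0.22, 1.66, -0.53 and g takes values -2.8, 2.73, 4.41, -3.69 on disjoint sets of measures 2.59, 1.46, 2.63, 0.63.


Step 1: Compute differences f_i - g_i:
  -4.54 - -2.8 = -1.74
  -0.22 - 2.73 = -2.95
  1.66 - 4.41 = -2.75
  -0.53 - -3.69 = 3.16
Step 2: Compute |diff|^1 * measure for each set:
  |-1.74|^1 * 2.59 = 1.74 * 2.59 = 4.5066
  |-2.95|^1 * 1.46 = 2.95 * 1.46 = 4.307
  |-2.75|^1 * 2.63 = 2.75 * 2.63 = 7.2325
  |3.16|^1 * 0.63 = 3.16 * 0.63 = 1.9908
Step 3: Sum = 18.0369
Step 4: ||f-g||_1 = (18.0369)^(1/1) = 18.0369


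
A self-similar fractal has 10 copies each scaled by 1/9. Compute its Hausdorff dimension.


For a self-similar set with N copies scaled by 1/r:
dim_H = log(N)/log(r) = log(10)/log(9)
= 2.302585/2.197225
= 1.047952


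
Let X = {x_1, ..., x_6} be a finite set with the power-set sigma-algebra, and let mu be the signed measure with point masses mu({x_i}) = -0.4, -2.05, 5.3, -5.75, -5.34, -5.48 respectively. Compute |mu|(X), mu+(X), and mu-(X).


Step 1: Every measurable set is a union of atoms (the cells / points), so a Hahn decomposition is
  obtained by grouping atoms by sign: P = union of atoms with mu > 0, N = union of the remaining atoms.
  Atoms in P (indices): 3;  atoms in N (indices): 1, 2, 4, 5, 6
  Positive values: 5.3
  Negative values: -0.4, -2.05, -5.75, -5.34, -5.48
Step 2: mu+(X) = mu(P) = sum of positive atom values = 5.3
Step 3: mu-(X) = -mu(N) = sum of |negative atom values| = 19.02
Step 4: |mu|(X) = mu+(X) + mu-(X) = 5.3 + 19.02 = 24.32


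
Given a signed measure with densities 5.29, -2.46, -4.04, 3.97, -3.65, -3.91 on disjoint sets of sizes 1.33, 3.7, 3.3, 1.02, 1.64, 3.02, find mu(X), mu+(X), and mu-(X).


Step 1: Compute signed measure on each set:
  Set 1: 5.29 * 1.33 = 7.0357
  Set 2: -2.46 * 3.7 = -9.102
  Set 3: -4.04 * 3.3 = -13.332
  Set 4: 3.97 * 1.02 = 4.0494
  Set 5: -3.65 * 1.64 = -5.986
  Set 6: -3.91 * 3.02 = -11.8082
Step 2: Total signed measure = (7.0357) + (-9.102) + (-13.332) + (4.0494) + (-5.986) + (-11.8082)
     = -29.1431
Step 3: Positive part mu+(X) = sum of positive contributions = 11.0851
Step 4: Negative part mu-(X) = |sum of negative contributions| = 40.2282


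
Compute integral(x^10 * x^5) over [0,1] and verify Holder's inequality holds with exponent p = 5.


Step 1: Exact integral of f*g = integral(x^15, 0, 1) = 1/16
     = 0.0625
Step 2: Holder bound with p=5, q=1.25:
  ||f||_p = (integral x^50 dx)^(1/5) = (1/51)^(1/5) = 0.455497
  ||g||_q = (integral x^6.25 dx)^(1/1.25) = (1/7.25)^(1/1.25) = 0.204989
Step 3: Holder bound = ||f||_p * ||g||_q = 0.455497 * 0.204989 = 0.093372
Verification: 0.0625 <= 0.093372 (Holder holds)


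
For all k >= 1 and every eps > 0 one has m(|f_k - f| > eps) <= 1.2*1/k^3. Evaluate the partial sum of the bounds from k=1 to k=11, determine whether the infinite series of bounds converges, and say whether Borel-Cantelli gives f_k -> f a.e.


Step 1: List the terms 1.2*1/k^3 for k = 1 to 11:
  k=1: 1.2
  k=2: 0.15
  k=3: 0.044444
  k=4: 0.01875
  k=5: 0.0096
  k=6: 0.005556
  k=7: 0.003499
  k=8: 0.002344
  k=9: 0.001646
  k=10: 0.0012
  k=11: 9.015778e-04
Step 2: Partial sum = 1.2 + 0.15 + 0.044444 + 0.01875 + 0.0096 + 0.005556 + 0.003499 + 0.002344 + 0.001646 + 0.0012 + 9.015778e-04
     = 1.43794
Step 3: The full series sum_(k>=1) 1.2*1/k^3 converges (p-series with p = 3 > 1; a constant multiple of a convergent series converges).
Step 4: Fix eps > 0. Since sum_k m(|f_k - f| > eps) < infinity, the Borel-Cantelli lemma gives
        m(limsup_k {|f_k - f| > eps}) = 0, i.e. for a.e. x, |f_k(x) - f(x)| <= eps for all large k.
        Applying this with eps = 1/j for j = 1, 2, ... and intersecting the countably many full-measure sets,
        for a.e. x we get limsup_k |f_k(x) - f(x)| <= 1/j for every j, hence f_k -> f almost everywhere.
Conclusion: series converges; Borel-Cantelli yields f_k -> f a.e.


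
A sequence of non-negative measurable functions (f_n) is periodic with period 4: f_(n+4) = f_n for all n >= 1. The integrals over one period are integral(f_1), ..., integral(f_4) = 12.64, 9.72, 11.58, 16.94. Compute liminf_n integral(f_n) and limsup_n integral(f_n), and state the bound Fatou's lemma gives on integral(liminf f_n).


The sequence (integral(f_n)) is periodic with period 4, repeating the values 12.64, 9.72, 11.58, 16.94 indefinitely.
Step 1: For a periodic sequence, every tail (a_m, a_(m+1), ...) contains all 4 period values infinitely often.
Step 2: Hence inf of every tail = min of the period values = min(12.64, 9.72, 11.58, 16.94) = 9.72.
        liminf_n integral(f_n) = sup over m of (inf of tail from m) = 9.72.
Step 3: Similarly sup of every tail = max of the period values = 16.94.
        limsup_n integral(f_n) = 16.94.
Step 4: Fatou's lemma: integral(liminf_n f_n) <= liminf_n integral(f_n) = 9.72.
        So the integral of the pointwise liminf is at most 9.72.


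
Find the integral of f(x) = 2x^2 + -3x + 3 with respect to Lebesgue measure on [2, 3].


The Lebesgue integral of a Riemann-integrable function agrees with the Riemann integral.
Antiderivative F(x) = (2/3)x^3 + (-3/2)x^2 + 3x
F(3) = (2/3)*3^3 + (-3/2)*3^2 + 3*3
     = (2/3)*27 + (-3/2)*9 + 3*3
     = 18 + -13.5 + 9
     = 13.5
F(2) = 5.333333
Integral = F(3) - F(2) = 13.5 - 5.333333 = 8.166667


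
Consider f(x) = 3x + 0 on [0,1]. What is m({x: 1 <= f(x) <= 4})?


f^(-1)([1, 4]) = {x : 1 <= 3x + 0 <= 4}
Solving: (1 - 0)/3 <= x <= (4 - 0)/3
= [0.333333, 1.333333]
Intersecting with [0,1]: [0.333333, 1]
Measure = 1 - 0.333333 = 0.666667


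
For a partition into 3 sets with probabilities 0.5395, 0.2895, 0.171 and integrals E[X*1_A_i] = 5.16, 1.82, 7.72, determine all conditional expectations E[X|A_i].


For each cell A_i: E[X|A_i] = E[X*1_A_i] / P(A_i)
Step 1: E[X|A_1] = 5.16 / 0.5395 = 9.564411
Step 2: E[X|A_2] = 1.82 / 0.2895 = 6.286701
Step 3: E[X|A_3] = 7.72 / 0.171 = 45.146199
Verification: E[X] = sum E[X*1_A_i] = 5.16 + 1.82 + 7.72 = 14.7


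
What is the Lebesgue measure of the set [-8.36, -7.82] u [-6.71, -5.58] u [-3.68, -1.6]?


For pairwise disjoint intervals, m(union) = sum of lengths.
= (-7.82 - -8.36) + (-5.58 - -6.71) + (-1.6 - -3.68)
= 0.54 + 1.13 + 2.08
= 3.75


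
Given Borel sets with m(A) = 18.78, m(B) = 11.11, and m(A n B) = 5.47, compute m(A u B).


By inclusion-exclusion: m(A u B) = m(A) + m(B) - m(A n B)
= 18.78 + 11.11 - 5.47
= 24.42


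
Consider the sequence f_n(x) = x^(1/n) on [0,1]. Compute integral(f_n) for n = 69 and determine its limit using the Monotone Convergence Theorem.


At n = 69: f_69(x) = x^(1/69).
Step 1: integral(x^(1/69), 0, 1) = [x^(1/69+1) / (1/69+1)] from 0 to 1
     = 1 / (1/69 + 1) = 1 / ((69+1)/69) = 69/(69+1)
     = 69/70 = 0.985714
Step 2: As n -> infinity, f_n(x) = x^(1/n) -> 1 for x in (0,1], and f_n is increasing in n.
By MCT, lim_n integral(f_n) = integral(lim_n f_n) = integral(1, 0, 1) = 1.
Step 3: Verify convergence: 69/70 = 0.985714 -> 1


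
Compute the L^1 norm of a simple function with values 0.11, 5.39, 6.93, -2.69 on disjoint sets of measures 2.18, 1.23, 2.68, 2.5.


Step 1: Compute |f_i|^1 for each value:
  |0.11|^1 = 0.11
  |5.39|^1 = 5.39
  |6.93|^1 = 6.93
  |-2.69|^1 = 2.69
Step 2: Multiply by measures and sum:
  0.11 * 2.18 = 0.2398
  5.39 * 1.23 = 6.6297
  6.93 * 2.68 = 18.5724
  2.69 * 2.5 = 6.725
Sum = 0.2398 + 6.6297 + 18.5724 + 6.725 = 32.1669
Step 3: Take the p-th root:
||f||_1 = (32.1669)^(1/1) = 32.1669


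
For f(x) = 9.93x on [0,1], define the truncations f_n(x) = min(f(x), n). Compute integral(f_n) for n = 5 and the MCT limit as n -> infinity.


f(x) = 9.93x on [0,1]; f_n(x) = min(9.93x, n). At n = 5:
Step 1: f(x) reaches 5 at x = 5/9.93 = 0.503525
Step 2: integral(f_5) = integral(9.93x, 0, 0.503525) + integral(5, 0.503525, 1)
       = 9.93*0.503525^2/2 + 5*(1 - 0.503525)
       = 1.258812 + 2.482377
       = 3.741188
Step 3: As n -> infinity, f_n increases to f, so by MCT integral(f_n) -> integral(f) = 9.93/2 = 4.965.
Convergence: integral(f_5) = 3.741188 -> 4.965 as n -> infinity


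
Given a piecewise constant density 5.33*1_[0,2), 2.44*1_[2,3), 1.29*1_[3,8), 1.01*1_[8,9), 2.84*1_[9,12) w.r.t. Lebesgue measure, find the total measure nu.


Integrate each piece of the Radon-Nikodym derivative:
Step 1: integral_0^2 5.33 dx = 5.33*(2-0) = 5.33*2 = 10.66
Step 2: integral_2^3 2.44 dx = 2.44*(3-2) = 2.44*1 = 2.44
Step 3: integral_3^8 1.29 dx = 1.29*(8-3) = 1.29*5 = 6.45
Step 4: integral_8^9 1.01 dx = 1.01*(9-8) = 1.01*1 = 1.01
Step 5: integral_9^12 2.84 dx = 2.84*(12-9) = 2.84*3 = 8.52
Total: 10.66 + 2.44 + 6.45 + 1.01 + 8.52 = 29.08


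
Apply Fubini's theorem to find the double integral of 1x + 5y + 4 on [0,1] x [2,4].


By Fubini, integrate in x first, then y.
Step 1: Fix y, integrate over x in [0,1]:
  integral(1x + 5y + 4, x=0..1)
  = 1*(1^2 - 0^2)/2 + (5y + 4)*(1 - 0)
  = 0.5 + (5y + 4)*1
  = 0.5 + 5y + 4
  = 4.5 + 5y
Step 2: Integrate over y in [2,4]:
  integral(4.5 + 5y, y=2..4)
  = 4.5*2 + 5*(4^2 - 2^2)/2
  = 9 + 30
  = 39


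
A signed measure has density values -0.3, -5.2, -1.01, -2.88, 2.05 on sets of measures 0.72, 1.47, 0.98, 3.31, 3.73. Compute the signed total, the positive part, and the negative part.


Step 1: Compute signed measure on each set:
  Set 1: -0.3 * 0.72 = -0.216
  Set 2: -5.2 * 1.47 = -7.644
  Set 3: -1.01 * 0.98 = -0.9898
  Set 4: -2.88 * 3.31 = -9.5328
  Set 5: 2.05 * 3.73 = 7.6465
Step 2: Total signed measure = (-0.216) + (-7.644) + (-0.9898) + (-9.5328) + (7.6465)
     = -10.7361
Step 3: Positive part mu+(X) = sum of positive contributions = 7.6465
Step 4: Negative part mu-(X) = |sum of negative contributions| = 18.3826


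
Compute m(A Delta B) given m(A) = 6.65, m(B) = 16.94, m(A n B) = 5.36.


m(A Delta B) = m(A) + m(B) - 2*m(A n B)
= 6.65 + 16.94 - 2*5.36
= 6.65 + 16.94 - 10.72
= 12.87


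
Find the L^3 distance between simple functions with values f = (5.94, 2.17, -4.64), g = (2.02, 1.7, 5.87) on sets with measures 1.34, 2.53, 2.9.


Step 1: Compute differences f_i - g_i:
  5.94 - 2.02 = 3.92
  2.17 - 1.7 = 0.47
  -4.64 - 5.87 = -10.51
Step 2: Compute |diff|^3 * measure for each set:
  |3.92|^3 * 1.34 = 60.236288 * 1.34 = 80.716626
  |0.47|^3 * 2.53 = 0.103823 * 2.53 = 0.262672
  |-10.51|^3 * 2.9 = 1160.935651 * 2.9 = 3366.713388
Step 3: Sum = 3447.692686
Step 4: ||f-g||_3 = (3447.692686)^(1/3) = 15.106929


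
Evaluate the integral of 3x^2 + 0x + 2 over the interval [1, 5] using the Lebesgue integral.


The Lebesgue integral of a Riemann-integrable function agrees with the Riemann integral.
Antiderivative F(x) = (3/3)x^3 + (0/2)x^2 + 2x
F(5) = (3/3)*5^3 + (0/2)*5^2 + 2*5
     = (3/3)*125 + (0/2)*25 + 2*5
     = 125 + 0.0 + 10
     = 135
F(1) = 3
Integral = F(5) - F(1) = 135 - 3 = 132


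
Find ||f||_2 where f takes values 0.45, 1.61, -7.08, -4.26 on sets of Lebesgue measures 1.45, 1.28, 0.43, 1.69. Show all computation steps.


Step 1: Compute |f_i|^2 for each value:
  |0.45|^2 = 0.2025
  |1.61|^2 = 2.5921
  |-7.08|^2 = 50.1264
  |-4.26|^2 = 18.1476
Step 2: Multiply by measures and sum:
  0.2025 * 1.45 = 0.293625
  2.5921 * 1.28 = 3.317888
  50.1264 * 0.43 = 21.554352
  18.1476 * 1.69 = 30.669444
Sum = 0.293625 + 3.317888 + 21.554352 + 30.669444 = 55.835309
Step 3: Take the p-th root:
||f||_2 = (55.835309)^(1/2) = 7.472303


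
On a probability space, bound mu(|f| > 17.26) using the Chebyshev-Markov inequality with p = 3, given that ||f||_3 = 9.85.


Chebyshev/Markov inequality: mu(|f| > eps) <= (||f||_p / eps)^p
Step 1: ||f||_3 / eps = 9.85 / 17.26 = 0.570684
Step 2: Raise to power p = 3:
  (0.570684)^3 = 0.18586
Step 3: Therefore mu(|f| > 17.26) <= 0.18586


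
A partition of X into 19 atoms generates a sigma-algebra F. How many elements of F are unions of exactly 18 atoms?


Each element of F is a union of some subset of the 19 atoms.
Elements that are unions of exactly 18 atoms correspond to 18-element subsets of the 19 atoms.
Count = C(19, 18) = 19! / (18! * 1!) = 19.


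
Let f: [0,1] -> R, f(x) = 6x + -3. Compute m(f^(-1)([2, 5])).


f^(-1)([2, 5]) = {x : 2 <= 6x + -3 <= 5}
Solving: (2 - -3)/6 <= x <= (5 - -3)/6
= [0.833333, 1.333333]
Intersecting with [0,1]: [0.833333, 1]
Measure = 1 - 0.833333 = 0.166667


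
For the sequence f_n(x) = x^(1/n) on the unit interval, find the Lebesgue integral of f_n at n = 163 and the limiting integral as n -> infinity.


At n = 163: f_163(x) = x^(1/163).
Step 1: integral(x^(1/163), 0, 1) = [x^(1/163+1) / (1/163+1)] from 0 to 1
     = 1 / (1/163 + 1) = 1 / ((163+1)/163) = 163/(163+1)
     = 163/164 = 0.993902
Step 2: As n -> infinity, f_n(x) = x^(1/n) -> 1 for x in (0,1], and f_n is increasing in n.
By MCT, lim_n integral(f_n) = integral(lim_n f_n) = integral(1, 0, 1) = 1.
Step 3: Verify convergence: 163/164 = 0.993902 -> 1


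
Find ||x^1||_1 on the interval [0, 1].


Step 1: ||f||_1 = (integral_0^1 |x^1|^1 dx)^(1/1)
     = (integral_0^1 x^1 dx)^(1/1)
Step 2: integral_0^1 x^1 dx = [x^2/(2)] from 0 to 1 = 1^2/2
     = 1/2 = 0.5
Step 3: ||f||_1 = (0.5)^(1/1) = 0.5


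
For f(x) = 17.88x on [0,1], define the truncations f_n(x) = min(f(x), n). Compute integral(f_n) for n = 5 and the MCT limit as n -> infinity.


f(x) = 17.88x on [0,1]; f_n(x) = min(17.88x, n). At n = 5:
Step 1: f(x) reaches 5 at x = 5/17.88 = 0.279642
Step 2: integral(f_5) = integral(17.88x, 0, 0.279642) + integral(5, 0.279642, 1)
       = 17.88*0.279642^2/2 + 5*(1 - 0.279642)
       = 0.699105 + 3.60179
       = 4.300895
Step 3: As n -> infinity, f_n increases to f, so by MCT integral(f_n) -> integral(f) = 17.88/2 = 8.94.
Convergence: integral(f_5) = 4.300895 -> 8.94 as n -> infinity
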